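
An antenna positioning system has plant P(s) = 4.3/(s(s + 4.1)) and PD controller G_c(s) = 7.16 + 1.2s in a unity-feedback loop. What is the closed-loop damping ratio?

ζ = 0.834

Forward path: (7.16 + 1.2s)·4.3/(s(s+4.1)). The closed-loop characteristic equation is s² + (4.1 + 4.3·1.2)s + 4.3·7.16 = 0.
That is s² + 9.26s + 30.79 = 0, so ω_n = 5.549 rad/s and ζ = 9.26/(2·5.549) = 0.8344.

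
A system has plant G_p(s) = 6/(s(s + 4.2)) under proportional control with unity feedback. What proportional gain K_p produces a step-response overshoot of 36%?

K_p = 7.68

From %OS = 100·exp(−πζ/√(1−ζ²)) = 36%, ζ = −ln(0.36)/√(π²+ln²(0.36)) = 0.3093.
Characteristic equation s² + 4.2s + 6K_p = 0 gives ζ = 4.2/(2√(6K_p)).
Setting ζ = 0.3093: √(6K_p) = 4.2/(2·0.3093) = 6.79, so K_p = 46.11/6 = 7.68.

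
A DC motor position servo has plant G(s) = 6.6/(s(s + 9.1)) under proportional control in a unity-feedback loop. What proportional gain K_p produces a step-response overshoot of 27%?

From %OS = 100·exp(−πζ/√(1−ζ²)) = 27%, ζ = −ln(0.27)/√(π²+ln²(0.27)) = 0.3847.
Characteristic equation s² + 9.1s + 6.6K_p = 0 gives ζ = 9.1/(2√(6.6K_p)).
Setting ζ = 0.3847: √(6.6K_p) = 9.1/(2·0.3847) = 11.83, so K_p = 139.9/6.6 = 21.2.

K_p = 21.2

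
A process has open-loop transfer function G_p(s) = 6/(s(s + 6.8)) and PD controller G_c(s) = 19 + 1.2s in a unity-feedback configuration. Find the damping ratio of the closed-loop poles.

ζ = 0.656

Forward path: (19 + 1.2s)·6/(s(s+6.8)). The closed-loop characteristic equation is s² + (6.8 + 6·1.2)s + 6·19 = 0.
That is s² + 14s + 114 = 0, so ω_n = 10.68 rad/s and ζ = 14/(2·10.68) = 0.6556.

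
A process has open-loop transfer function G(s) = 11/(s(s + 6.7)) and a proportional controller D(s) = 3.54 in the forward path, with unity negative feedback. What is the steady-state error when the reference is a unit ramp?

The loop has one pole at the origin (type 1). Velocity error constant K_v = lim_{s→0} s·D(s)G(s) = 3.54·11/6.7 = 5.812.
Steady-state error to a unit ramp: e_ss = 1/K_v = 0.172.

0.172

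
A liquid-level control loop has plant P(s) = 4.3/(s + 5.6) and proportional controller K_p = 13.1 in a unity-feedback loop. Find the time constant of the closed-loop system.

Closed-loop transfer function: T(s) = K_p·P(s)/(1 + K_p·P(s)) = 56.33/(s + 5.6 + 56.33) = 56.33/(s + 61.93).
Time constant τ = 1/61.93 = 0.0161 s.

τ = 0.0161 s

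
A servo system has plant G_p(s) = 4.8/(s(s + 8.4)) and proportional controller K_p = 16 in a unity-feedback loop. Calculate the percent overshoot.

From 1 + K_pG_p(s) = 0: s² + 8.4s + 76.8 = 0 ⇒ ω_n = 8.764, ζ = 0.4793.
%OS = 100·exp(−πζ/√(1−ζ²)) = 100·exp(−π·0.4793/√0.7703) = 18%.

18%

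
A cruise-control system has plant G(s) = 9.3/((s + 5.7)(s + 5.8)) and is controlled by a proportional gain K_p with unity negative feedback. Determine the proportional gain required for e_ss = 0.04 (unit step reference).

K_p = 85.3

For a type-0 loop with proportional control, e_ss = 1/(1 + K_p·G(0)).
G(0) = 0.2813. Require 1/(1 + K_p·0.2813) = 0.04, so 1 + 0.2813·K_p = 25.
K_p = (25 − 1)/0.2813 = 85.3.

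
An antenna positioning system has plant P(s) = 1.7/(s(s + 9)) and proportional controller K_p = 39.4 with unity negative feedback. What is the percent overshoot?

Closed-loop characteristic equation: s² + 9s + 66.98 = 0, so ω_n = 8.184 rad/s and ζ = 9/(2·8.184) = 0.5498.
%OS = 100·exp(−πζ/√(1−ζ²)) = 100·exp(−π·0.5498/√0.6977) = 12.6%.

12.6%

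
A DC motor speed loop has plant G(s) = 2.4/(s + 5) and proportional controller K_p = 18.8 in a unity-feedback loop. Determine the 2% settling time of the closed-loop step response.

Closed-loop transfer function: T(s) = K_p·G(s)/(1 + K_p·G(s)) = 45.12/(s + 5 + 45.12) = 45.12/(s + 50.12).
Time constant τ = 1/50.12 = 0.01995 s, so the 2% settling time is about 4τ = 0.0798 s.

T_s ≈ 0.0798 s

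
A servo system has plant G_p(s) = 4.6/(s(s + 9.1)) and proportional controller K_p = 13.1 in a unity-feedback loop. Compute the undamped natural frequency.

With unity feedback the closed-loop characteristic equation is s² + 9.1s + 13.1·4.6 = s² + 9.1s + 60.26 = 0.
So ω_n² = 60.26 ⇒ ω_n = 7.763 rad/s, and ζ = 9.1/(2ω_n) = 0.586.

ω_n = 7.76 rad/s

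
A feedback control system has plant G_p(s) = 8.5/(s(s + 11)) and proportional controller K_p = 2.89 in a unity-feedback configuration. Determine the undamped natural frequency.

With unity feedback the closed-loop characteristic equation is s² + 11s + 2.89·8.5 = s² + 11s + 24.57 = 0.
So ω_n² = 24.57 ⇒ ω_n = 4.956 rad/s, and ζ = 11/(2ω_n) = 1.11.

ω_n = 4.96 rad/s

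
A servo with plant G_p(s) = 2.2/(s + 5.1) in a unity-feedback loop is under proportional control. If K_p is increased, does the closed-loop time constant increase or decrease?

Closed-loop pole is at s = −(5.1+K_p·2.2); larger K_p moves it further left, so τ = 1/(5.1+K_p·2.2) decreases.

decrease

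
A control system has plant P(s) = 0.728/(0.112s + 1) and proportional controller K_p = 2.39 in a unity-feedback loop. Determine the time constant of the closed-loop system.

τ = 0.0409 s

Closed loop: T(s) = K_p·P/(1+K_p·P) = 1.74/(0.112s + 1 + 1.74), with pole at s = −(1 + 1.74)/0.112 = −24.46.
Closed-loop time constant τ = 1/24.46 = 0.0409 s.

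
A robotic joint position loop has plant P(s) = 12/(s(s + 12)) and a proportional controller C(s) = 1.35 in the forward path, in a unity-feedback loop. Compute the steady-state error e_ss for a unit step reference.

The open loop C(s)P(s) has a pole at the origin (type 1), so the static position error constant is infinite and e_ss = 1/(1+∞) = 0.

0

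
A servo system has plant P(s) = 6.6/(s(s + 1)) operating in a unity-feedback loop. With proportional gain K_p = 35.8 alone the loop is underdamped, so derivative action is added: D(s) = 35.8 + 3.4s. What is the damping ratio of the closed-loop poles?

Forward path: (35.8 + 3.4s)·6.6/(s(s+1)). The closed-loop characteristic equation is s² + (1 + 6.6·3.4)s + 6.6·35.8 = 0.
That is s² + 23.44s + 236.3 = 0, so ω_n = 15.37 rad/s and ζ = 23.44/(2·15.37) = 0.7625.

ζ = 0.762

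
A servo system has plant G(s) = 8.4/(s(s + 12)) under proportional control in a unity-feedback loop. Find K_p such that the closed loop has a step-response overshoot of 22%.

K_p = 22.7

From %OS = 100·exp(−πζ/√(1−ζ²)) = 22%, ζ = −ln(0.22)/√(π²+ln²(0.22)) = 0.4342.
Characteristic equation s² + 12s + 8.4K_p = 0 gives ζ = 12/(2√(8.4K_p)).
Setting ζ = 0.4342: √(8.4K_p) = 12/(2·0.4342) = 13.82, so K_p = 191/8.4 = 22.7.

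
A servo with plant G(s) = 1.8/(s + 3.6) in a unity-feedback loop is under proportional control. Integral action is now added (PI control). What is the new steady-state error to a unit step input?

The integrator makes K_pos = lim_{s→0} C(s)G(s) infinite, so e_ss = 1/(1+K_pos) = 0.

0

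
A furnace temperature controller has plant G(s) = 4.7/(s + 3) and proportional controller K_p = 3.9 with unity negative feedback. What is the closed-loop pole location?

Closed-loop transfer function: T(s) = K_p·G(s)/(1 + K_p·G(s)) = 18.33/(s + 3 + 18.33) = 18.33/(s + 21.33).
The closed-loop pole is at s = −21.33.

s = -21.33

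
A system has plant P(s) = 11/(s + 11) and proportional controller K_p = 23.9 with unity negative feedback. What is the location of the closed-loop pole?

Closed-loop transfer function: T(s) = K_p·P(s)/(1 + K_p·P(s)) = 262.9/(s + 11 + 262.9) = 262.9/(s + 273.9).
The closed-loop pole is at s = −273.9.

s = -273.9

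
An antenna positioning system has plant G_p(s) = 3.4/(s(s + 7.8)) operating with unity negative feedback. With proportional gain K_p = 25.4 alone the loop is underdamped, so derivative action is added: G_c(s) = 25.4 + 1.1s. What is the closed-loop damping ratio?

Forward path: (25.4 + 1.1s)·3.4/(s(s+7.8)). The closed-loop characteristic equation is s² + (7.8 + 3.4·1.1)s + 3.4·25.4 = 0.
That is s² + 11.54s + 86.36 = 0, so ω_n = 9.293 rad/s and ζ = 11.54/(2·9.293) = 0.6209.

ζ = 0.621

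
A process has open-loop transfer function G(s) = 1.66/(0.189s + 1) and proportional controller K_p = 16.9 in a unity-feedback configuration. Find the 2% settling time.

T_s ≈ 0.026 s

Closed loop: T(s) = K_p·G/(1+K_p·G) = 28.05/(0.189s + 1 + 28.05), with pole at s = −(1 + 28.05)/0.189 = −153.7.
τ = 1/153.7 = 0.006505 s, so 2% settling time ≈ 4τ = 0.026 s.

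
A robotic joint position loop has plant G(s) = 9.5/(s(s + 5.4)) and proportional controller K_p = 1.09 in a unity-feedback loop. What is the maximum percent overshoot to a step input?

Closed-loop characteristic equation: s² + 5.4s + 10.36 = 0, so ω_n = 3.218 rad/s and ζ = 5.4/(2·3.218) = 0.8391.
%OS = 100·exp(−πζ/√(1−ζ²)) = 100·exp(−π·0.8391/√0.296) = 0.787%.

0.787%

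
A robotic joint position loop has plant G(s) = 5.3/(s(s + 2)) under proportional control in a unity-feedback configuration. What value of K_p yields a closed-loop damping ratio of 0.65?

Closed-loop characteristic equation: s² + 2s + K_p·5.3 = 0.
So ω_n = √(5.3K_p) and 2ζω_n = 2, giving ζ = 2/(2√(5.3K_p)).
Setting ζ = 0.65: √(5.3K_p) = 2/(2·0.65) = 1.538, so K_p = 2.367/5.3 = 0.447.

K_p = 0.447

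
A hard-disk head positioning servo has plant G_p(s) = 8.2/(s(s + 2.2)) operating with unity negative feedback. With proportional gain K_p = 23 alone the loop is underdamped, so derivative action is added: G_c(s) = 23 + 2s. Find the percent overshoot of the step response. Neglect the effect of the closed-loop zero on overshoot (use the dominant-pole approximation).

5.55%

Forward path: (23 + 2s)·8.2/(s(s+2.2)). The closed-loop characteristic equation is s² + (2.2 + 8.2·2)s + 8.2·23 = 0.
That is s² + 18.6s + 188.6 = 0, so ω_n = 13.73 rad/s and ζ = 18.6/(2·13.73) = 0.6772.
%OS = 100·exp(−πζ/√(1−ζ²)) = 5.55%.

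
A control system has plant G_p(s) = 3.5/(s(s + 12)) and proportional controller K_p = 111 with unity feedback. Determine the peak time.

T_p = 0.167 s

The closed-loop denominator s² + 12s + 388.5 gives ω_n = √388.5 = 19.71 and ζ = 12/(2ω_n) = 0.3044.
Damped frequency ω_d = ω_n√(1−ζ²) = 18.77 rad/s, so peak time T_p = π/ω_d = 0.167 s.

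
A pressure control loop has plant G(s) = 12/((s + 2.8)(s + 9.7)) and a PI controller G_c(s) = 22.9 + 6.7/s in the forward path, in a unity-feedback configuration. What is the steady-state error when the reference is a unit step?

The open loop G_c(s)G(s) has a pole at the origin (type 1), so the static position error constant is infinite and e_ss = 1/(1+∞) = 0.

0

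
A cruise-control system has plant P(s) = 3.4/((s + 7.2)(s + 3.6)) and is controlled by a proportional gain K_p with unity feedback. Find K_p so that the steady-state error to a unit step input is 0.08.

K_p = 87.7

For a type-0 loop with proportional control, e_ss = 1/(1 + K_p·P(0)).
P(0) = 0.1312. Require 1/(1 + K_p·0.1312) = 0.08, so 1 + 0.1312·K_p = 12.5.
K_p = (12.5 − 1)/0.1312 = 87.7.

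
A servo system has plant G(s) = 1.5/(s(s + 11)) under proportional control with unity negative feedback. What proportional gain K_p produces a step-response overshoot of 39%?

K_p = 245

From %OS = 100·exp(−πζ/√(1−ζ²)) = 39%, ζ = −ln(0.39)/√(π²+ln²(0.39)) = 0.2871.
Characteristic equation s² + 11s + 1.5K_p = 0 gives ζ = 11/(2√(1.5K_p)).
Setting ζ = 0.2871: √(1.5K_p) = 11/(2·0.2871) = 19.16, so K_p = 367/1.5 = 245.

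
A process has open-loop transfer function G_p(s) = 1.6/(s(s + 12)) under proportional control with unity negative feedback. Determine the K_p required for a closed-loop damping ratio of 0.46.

K_p = 106

Closed-loop characteristic equation: s² + 12s + K_p·1.6 = 0.
So ω_n = √(1.6K_p) and 2ζω_n = 12, giving ζ = 12/(2√(1.6K_p)).
Setting ζ = 0.46: √(1.6K_p) = 12/(2·0.46) = 13.04, so K_p = 170.1/1.6 = 106.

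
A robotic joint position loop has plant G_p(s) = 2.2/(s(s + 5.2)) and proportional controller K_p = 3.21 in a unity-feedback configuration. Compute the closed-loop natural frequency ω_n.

ω_n = 2.66 rad/s

The closed-loop denominator is s(s+5.2) + 3.21·2.2 = s² + 5.2s + 7.062.
Matching s² + 2ζω_n s + ω_n²: ω_n = √7.062 = 2.657 rad/s and 2ζω_n = 5.2, so ζ = 5.2/(2·2.657) = 0.978.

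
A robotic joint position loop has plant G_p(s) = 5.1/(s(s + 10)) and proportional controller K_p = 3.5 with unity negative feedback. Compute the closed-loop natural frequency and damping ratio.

The closed-loop denominator is s(s+10) + 3.5·5.1 = s² + 10s + 17.85.
Matching s² + 2ζω_n s + ω_n²: ω_n = √17.85 = 4.225 rad/s and 2ζω_n = 10, so ζ = 10/(2·4.225) = 1.18.

ω_n = 4.22 rad/s, ζ = 1.18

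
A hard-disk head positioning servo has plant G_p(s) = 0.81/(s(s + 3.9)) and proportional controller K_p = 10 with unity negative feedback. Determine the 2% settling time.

T_s ≈ 2.05 s

The closed-loop denominator s² + 3.9s + 8.1 gives ω_n = √8.1 = 2.846 and ζ = 3.9/(2ω_n) = 0.6852.
2% settling time T_s ≈ 4/(ζω_n) = 4/1.95 = 2.05 s.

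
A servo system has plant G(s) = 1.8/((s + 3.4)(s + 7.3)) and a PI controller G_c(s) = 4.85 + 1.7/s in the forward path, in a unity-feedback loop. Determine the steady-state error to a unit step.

0

The open loop G_c(s)G(s) has a pole at the origin (type 1), so the static position error constant is infinite and e_ss = 1/(1+∞) = 0.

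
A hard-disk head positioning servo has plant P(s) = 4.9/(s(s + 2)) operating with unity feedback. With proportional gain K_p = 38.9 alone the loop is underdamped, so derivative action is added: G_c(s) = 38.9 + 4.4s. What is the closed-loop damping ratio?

ζ = 0.853

Forward path: (38.9 + 4.4s)·4.9/(s(s+2)). The closed-loop characteristic equation is s² + (2 + 4.9·4.4)s + 4.9·38.9 = 0.
That is s² + 23.56s + 190.6 = 0, so ω_n = 13.81 rad/s and ζ = 23.56/(2·13.81) = 0.8532.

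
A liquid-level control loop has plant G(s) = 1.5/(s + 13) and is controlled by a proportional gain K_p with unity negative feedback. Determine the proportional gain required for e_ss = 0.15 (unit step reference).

K_p = 49.1

Steady-state error for a unit step on this type-0 loop is 1/(1 + K_p·G(0)).
G(0) = 0.1154. Require 1/(1 + K_p·0.1154) = 0.15, so 1 + 0.1154·K_p = 6.667.
K_p = (6.667 − 1)/0.1154 = 49.1.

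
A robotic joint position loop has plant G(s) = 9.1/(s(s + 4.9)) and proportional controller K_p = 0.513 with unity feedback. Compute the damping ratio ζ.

The closed-loop denominator is s(s+4.9) + 0.513·9.1 = s² + 4.9s + 4.668.
Matching s² + 2ζω_n s + ω_n²: ω_n = √4.668 = 2.161 rad/s and 2ζω_n = 4.9, so ζ = 4.9/(2·2.161) = 1.13.

ζ = 1.13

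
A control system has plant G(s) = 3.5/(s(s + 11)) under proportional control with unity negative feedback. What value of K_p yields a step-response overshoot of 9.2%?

From %OS = 100·exp(−πζ/√(1−ζ²)) = 9.2%, ζ = −ln(0.092)/√(π²+ln²(0.092)) = 0.6048.
Characteristic equation s² + 11s + 3.5K_p = 0 gives ζ = 11/(2√(3.5K_p)).
Setting ζ = 0.6048: √(3.5K_p) = 11/(2·0.6048) = 9.094, so K_p = 82.69/3.5 = 23.6.

K_p = 23.6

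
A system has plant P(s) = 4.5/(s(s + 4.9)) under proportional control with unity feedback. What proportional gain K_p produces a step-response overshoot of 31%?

From %OS = 100·exp(−πζ/√(1−ζ²)) = 31%, ζ = −ln(0.31)/√(π²+ln²(0.31)) = 0.3493.
Characteristic equation s² + 4.9s + 4.5K_p = 0 gives ζ = 4.9/(2√(4.5K_p)).
Setting ζ = 0.3493: √(4.5K_p) = 4.9/(2·0.3493) = 7.014, so K_p = 49.19/4.5 = 10.9.

K_p = 10.9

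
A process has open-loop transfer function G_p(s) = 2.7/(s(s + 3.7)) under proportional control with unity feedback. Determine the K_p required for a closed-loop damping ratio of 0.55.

K_p = 4.19

Closed-loop characteristic equation: s² + 3.7s + K_p·2.7 = 0.
So ω_n = √(2.7K_p) and 2ζω_n = 3.7, giving ζ = 3.7/(2√(2.7K_p)).
Setting ζ = 0.55: √(2.7K_p) = 3.7/(2·0.55) = 3.364, so K_p = 11.31/2.7 = 4.19.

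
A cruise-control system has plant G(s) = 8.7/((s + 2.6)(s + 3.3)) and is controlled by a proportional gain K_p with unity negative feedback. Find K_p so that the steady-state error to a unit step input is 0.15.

The loop is type 0, so e_ss(step) = 1/(1 + K_pos) with K_pos = K_p·G(0).
G(0) = 1.014. Require 1/(1 + K_p·1.014) = 0.15, so 1 + 1.014·K_p = 6.667.
K_p = (6.667 − 1)/1.014 = 5.59.

K_p = 5.59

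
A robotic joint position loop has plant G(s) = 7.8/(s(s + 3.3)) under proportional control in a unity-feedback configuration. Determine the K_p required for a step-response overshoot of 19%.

K_p = 1.6

From %OS = 100·exp(−πζ/√(1−ζ²)) = 19%, ζ = −ln(0.19)/√(π²+ln²(0.19)) = 0.4673.
Characteristic equation s² + 3.3s + 7.8K_p = 0 gives ζ = 3.3/(2√(7.8K_p)).
Setting ζ = 0.4673: √(7.8K_p) = 3.3/(2·0.4673) = 3.531, so K_p = 12.46/7.8 = 1.6.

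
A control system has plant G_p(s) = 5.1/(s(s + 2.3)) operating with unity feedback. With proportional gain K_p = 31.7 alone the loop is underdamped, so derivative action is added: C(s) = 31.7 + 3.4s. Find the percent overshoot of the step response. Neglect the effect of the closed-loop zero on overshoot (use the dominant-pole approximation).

2.19%

Forward path: (31.7 + 3.4s)·5.1/(s(s+2.3)). The closed-loop characteristic equation is s² + (2.3 + 5.1·3.4)s + 5.1·31.7 = 0.
That is s² + 19.64s + 161.7 = 0, so ω_n = 12.71 rad/s and ζ = 19.64/(2·12.71) = 0.7723.
%OS = 100·exp(−πζ/√(1−ζ²)) = 2.19%.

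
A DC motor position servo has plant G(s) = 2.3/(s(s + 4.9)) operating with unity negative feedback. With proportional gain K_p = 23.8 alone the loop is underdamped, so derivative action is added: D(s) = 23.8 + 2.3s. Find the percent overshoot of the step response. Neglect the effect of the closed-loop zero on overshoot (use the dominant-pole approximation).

Forward path: (23.8 + 2.3s)·2.3/(s(s+4.9)). The closed-loop characteristic equation is s² + (4.9 + 2.3·2.3)s + 2.3·23.8 = 0.
That is s² + 10.19s + 54.74 = 0, so ω_n = 7.399 rad/s and ζ = 10.19/(2·7.399) = 0.6886.
%OS = 100·exp(−πζ/√(1−ζ²)) = 5.06%.

5.06%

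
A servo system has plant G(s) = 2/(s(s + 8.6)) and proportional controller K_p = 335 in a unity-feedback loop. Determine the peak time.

T_p = 0.123 s

From 1 + K_pG(s) = 0: s² + 8.6s + 670 = 0 ⇒ ω_n = 25.88, ζ = 0.1661.
Damped frequency ω_d = ω_n√(1−ζ²) = 25.52 rad/s, so peak time T_p = π/ω_d = 0.123 s.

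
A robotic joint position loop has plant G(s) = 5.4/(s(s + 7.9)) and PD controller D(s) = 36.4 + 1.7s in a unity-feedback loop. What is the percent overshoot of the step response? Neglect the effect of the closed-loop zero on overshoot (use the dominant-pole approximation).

Forward path: (36.4 + 1.7s)·5.4/(s(s+7.9)). The closed-loop characteristic equation is s² + (7.9 + 5.4·1.7)s + 5.4·36.4 = 0.
That is s² + 17.08s + 196.6 = 0, so ω_n = 14.02 rad/s and ζ = 17.08/(2·14.02) = 0.6091.
%OS = 100·exp(−πζ/√(1−ζ²)) = 8.96%.

8.96%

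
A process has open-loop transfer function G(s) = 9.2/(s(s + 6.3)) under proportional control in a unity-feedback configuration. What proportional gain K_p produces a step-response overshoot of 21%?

K_p = 5.45

From %OS = 100·exp(−πζ/√(1−ζ²)) = 21%, ζ = −ln(0.21)/√(π²+ln²(0.21)) = 0.4449.
Characteristic equation s² + 6.3s + 9.2K_p = 0 gives ζ = 6.3/(2√(9.2K_p)).
Setting ζ = 0.4449: √(9.2K_p) = 6.3/(2·0.4449) = 7.08, so K_p = 50.13/9.2 = 5.45.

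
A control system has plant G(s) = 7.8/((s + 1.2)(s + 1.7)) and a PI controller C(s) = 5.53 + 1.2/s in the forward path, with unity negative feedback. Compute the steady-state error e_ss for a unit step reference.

The open loop C(s)G(s) has a pole at the origin (type 1), so the static position error constant is infinite and e_ss = 1/(1+∞) = 0.

0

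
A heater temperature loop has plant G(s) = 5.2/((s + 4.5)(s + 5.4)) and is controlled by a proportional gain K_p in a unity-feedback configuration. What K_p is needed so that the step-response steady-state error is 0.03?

Steady-state error for a unit step on this type-0 loop is 1/(1 + K_p·G(0)).
G(0) = 0.214. Require 1/(1 + K_p·0.214) = 0.03, so 1 + 0.214·K_p = 33.33.
K_p = (33.33 − 1)/0.214 = 151.

K_p = 151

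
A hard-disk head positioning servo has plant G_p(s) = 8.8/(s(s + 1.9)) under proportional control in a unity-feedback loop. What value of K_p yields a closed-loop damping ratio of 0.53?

Closed-loop characteristic equation: s² + 1.9s + K_p·8.8 = 0.
So ω_n = √(8.8K_p) and 2ζω_n = 1.9, giving ζ = 1.9/(2√(8.8K_p)).
Setting ζ = 0.53: √(8.8K_p) = 1.9/(2·0.53) = 1.792, so K_p = 3.213/8.8 = 0.365.

K_p = 0.365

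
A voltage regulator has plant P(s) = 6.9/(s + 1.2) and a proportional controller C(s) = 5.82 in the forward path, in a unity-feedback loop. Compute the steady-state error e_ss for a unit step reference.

The loop is type 0. Static position error constant K_pos = C(0)·P(0) = 5.82·5.75 = 33.47.
Steady-state error to a unit step: e_ss = 1/(1+K_pos) = 1/34.47 = 0.029.

0.029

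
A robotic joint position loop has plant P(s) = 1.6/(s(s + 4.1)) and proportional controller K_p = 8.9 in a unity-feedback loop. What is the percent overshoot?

From 1 + K_pP(s) = 0: s² + 4.1s + 14.24 = 0 ⇒ ω_n = 3.774, ζ = 0.5432.
%OS = 100·exp(−πζ/√(1−ζ²)) = 100·exp(−π·0.5432/√0.7049) = 13.1%.

13.1%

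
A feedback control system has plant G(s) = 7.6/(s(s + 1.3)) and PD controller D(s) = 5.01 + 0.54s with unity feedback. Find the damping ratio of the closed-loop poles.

Forward path: (5.01 + 0.54s)·7.6/(s(s+1.3)). The closed-loop characteristic equation is s² + (1.3 + 7.6·0.54)s + 7.6·5.01 = 0.
That is s² + 5.404s + 38.08 = 0, so ω_n = 6.171 rad/s and ζ = 5.404/(2·6.171) = 0.4379.

ζ = 0.438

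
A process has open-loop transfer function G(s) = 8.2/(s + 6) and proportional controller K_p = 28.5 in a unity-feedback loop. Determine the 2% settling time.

Closed-loop transfer function: T(s) = K_p·G(s)/(1 + K_p·G(s)) = 233.7/(s + 6 + 233.7) = 233.7/(s + 239.7).
Time constant τ = 1/239.7 = 0.004172 s, so the 2% settling time is about 4τ = 0.0167 s.

T_s ≈ 0.0167 s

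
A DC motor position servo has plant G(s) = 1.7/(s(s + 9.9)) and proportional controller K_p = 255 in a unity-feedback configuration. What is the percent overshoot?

46.4%

From 1 + K_pG(s) = 0: s² + 9.9s + 433.5 = 0 ⇒ ω_n = 20.82, ζ = 0.2377.
%OS = 100·exp(−πζ/√(1−ζ²)) = 100·exp(−π·0.2377/√0.9435) = 46.4%.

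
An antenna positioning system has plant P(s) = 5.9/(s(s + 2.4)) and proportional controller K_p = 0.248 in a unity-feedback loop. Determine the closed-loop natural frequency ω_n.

With unity feedback the closed-loop characteristic equation is s² + 2.4s + 0.248·5.9 = s² + 2.4s + 1.463 = 0.
So ω_n² = 1.463 ⇒ ω_n = 1.21 rad/s, and ζ = 2.4/(2ω_n) = 0.992.

ω_n = 1.21 rad/s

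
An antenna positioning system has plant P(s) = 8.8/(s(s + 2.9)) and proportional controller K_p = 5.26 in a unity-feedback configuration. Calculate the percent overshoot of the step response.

50.4%

From 1 + K_pP(s) = 0: s² + 2.9s + 46.29 = 0 ⇒ ω_n = 6.804, ζ = 0.2131.
%OS = 100·exp(−πζ/√(1−ζ²)) = 100·exp(−π·0.2131/√0.9546) = 50.4%.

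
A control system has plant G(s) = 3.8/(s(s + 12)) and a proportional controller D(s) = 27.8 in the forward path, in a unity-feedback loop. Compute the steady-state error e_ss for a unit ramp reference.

The loop has one pole at the origin (type 1). Velocity error constant K_v = lim_{s→0} s·D(s)G(s) = 27.8·3.8/12 = 8.803.
Steady-state error to a unit ramp: e_ss = 1/K_v = 0.114.

0.114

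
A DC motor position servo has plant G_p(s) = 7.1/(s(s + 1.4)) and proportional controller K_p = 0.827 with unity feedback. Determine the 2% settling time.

The closed-loop denominator s² + 1.4s + 5.872 gives ω_n = √5.872 = 2.423 and ζ = 1.4/(2ω_n) = 0.2889.
2% settling time T_s ≈ 4/(ζω_n) = 4/0.7 = 5.71 s.

T_s ≈ 5.71 s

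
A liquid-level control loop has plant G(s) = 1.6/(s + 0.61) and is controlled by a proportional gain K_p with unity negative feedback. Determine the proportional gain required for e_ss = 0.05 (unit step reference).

K_p = 7.24

Steady-state error for a unit step on this type-0 loop is 1/(1 + K_p·G(0)).
G(0) = 2.623. Require 1/(1 + K_p·2.623) = 0.05, so 1 + 2.623·K_p = 20.
K_p = (20 − 1)/2.623 = 7.24.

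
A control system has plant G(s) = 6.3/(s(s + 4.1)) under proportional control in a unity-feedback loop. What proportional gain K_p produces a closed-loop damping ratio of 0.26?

Closed-loop characteristic equation: s² + 4.1s + K_p·6.3 = 0.
So ω_n = √(6.3K_p) and 2ζω_n = 4.1, giving ζ = 4.1/(2√(6.3K_p)).
Setting ζ = 0.26: √(6.3K_p) = 4.1/(2·0.26) = 7.885, so K_p = 62.17/6.3 = 9.87.

K_p = 9.87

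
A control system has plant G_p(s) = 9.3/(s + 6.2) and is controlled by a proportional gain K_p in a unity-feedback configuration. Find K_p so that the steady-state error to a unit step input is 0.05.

Steady-state error for a unit step on this type-0 loop is 1/(1 + K_p·G_p(0)).
G_p(0) = 1.5. Require 1/(1 + K_p·1.5) = 0.05, so 1 + 1.5·K_p = 20.
K_p = (20 − 1)/1.5 = 12.7.

K_p = 12.7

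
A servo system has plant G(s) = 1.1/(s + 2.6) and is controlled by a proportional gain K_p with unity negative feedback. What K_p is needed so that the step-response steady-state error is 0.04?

The loop is type 0, so e_ss(step) = 1/(1 + K_pos) with K_pos = K_p·G(0).
G(0) = 0.4231. Require 1/(1 + K_p·0.4231) = 0.04, so 1 + 0.4231·K_p = 25.
K_p = (25 − 1)/0.4231 = 56.7.

K_p = 56.7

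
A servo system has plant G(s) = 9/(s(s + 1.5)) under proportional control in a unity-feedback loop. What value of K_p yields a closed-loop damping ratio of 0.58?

K_p = 0.186

Closed-loop characteristic equation: s² + 1.5s + K_p·9 = 0.
So ω_n = √(9K_p) and 2ζω_n = 1.5, giving ζ = 1.5/(2√(9K_p)).
Setting ζ = 0.58: √(9K_p) = 1.5/(2·0.58) = 1.293, so K_p = 1.672/9 = 0.186.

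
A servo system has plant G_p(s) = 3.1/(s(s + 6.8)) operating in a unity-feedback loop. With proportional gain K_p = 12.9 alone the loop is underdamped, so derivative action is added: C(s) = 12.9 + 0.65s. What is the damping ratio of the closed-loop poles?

ζ = 0.697

Forward path: (12.9 + 0.65s)·3.1/(s(s+6.8)). The closed-loop characteristic equation is s² + (6.8 + 3.1·0.65)s + 3.1·12.9 = 0.
That is s² + 8.815s + 39.99 = 0, so ω_n = 6.324 rad/s and ζ = 8.815/(2·6.324) = 0.697.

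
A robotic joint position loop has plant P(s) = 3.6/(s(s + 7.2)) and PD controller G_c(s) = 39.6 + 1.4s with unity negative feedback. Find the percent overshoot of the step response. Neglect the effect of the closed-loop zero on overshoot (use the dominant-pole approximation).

Forward path: (39.6 + 1.4s)·3.6/(s(s+7.2)). The closed-loop characteristic equation is s² + (7.2 + 3.6·1.4)s + 3.6·39.6 = 0.
That is s² + 12.24s + 142.6 = 0, so ω_n = 11.94 rad/s and ζ = 12.24/(2·11.94) = 0.5126.
%OS = 100·exp(−πζ/√(1−ζ²)) = 15.3%.

15.3%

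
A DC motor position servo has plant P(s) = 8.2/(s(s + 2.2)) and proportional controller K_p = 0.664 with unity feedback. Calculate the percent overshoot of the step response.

The closed-loop denominator s² + 2.2s + 5.445 gives ω_n = √5.445 = 2.333 and ζ = 2.2/(2ω_n) = 0.4714.
%OS = 100·exp(−πζ/√(1−ζ²)) = 100·exp(−π·0.4714/√0.7778) = 18.7%.

18.7%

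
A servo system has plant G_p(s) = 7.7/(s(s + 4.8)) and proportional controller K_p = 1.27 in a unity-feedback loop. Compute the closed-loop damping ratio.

ζ = 0.767

The closed-loop denominator is s(s+4.8) + 1.27·7.7 = s² + 4.8s + 9.779.
Matching s² + 2ζω_n s + ω_n²: ω_n = √9.779 = 3.127 rad/s and 2ζω_n = 4.8, so ζ = 4.8/(2·3.127) = 0.767.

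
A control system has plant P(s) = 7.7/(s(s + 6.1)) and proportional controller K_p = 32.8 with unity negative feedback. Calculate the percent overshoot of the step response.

The closed-loop denominator s² + 6.1s + 252.6 gives ω_n = √252.6 = 15.89 and ζ = 6.1/(2ω_n) = 0.1919.
%OS = 100·exp(−πζ/√(1−ζ²)) = 100·exp(−π·0.1919/√0.9632) = 54.1%.

54.1%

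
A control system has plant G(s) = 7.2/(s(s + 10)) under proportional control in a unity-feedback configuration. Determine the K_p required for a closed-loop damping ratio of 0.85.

K_p = 4.81

Closed-loop characteristic equation: s² + 10s + K_p·7.2 = 0.
So ω_n = √(7.2K_p) and 2ζω_n = 10, giving ζ = 10/(2√(7.2K_p)).
Setting ζ = 0.85: √(7.2K_p) = 10/(2·0.85) = 5.882, so K_p = 34.6/7.2 = 4.81.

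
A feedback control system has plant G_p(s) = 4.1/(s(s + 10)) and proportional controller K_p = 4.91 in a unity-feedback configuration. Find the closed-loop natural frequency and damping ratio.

1 + K_p·G_p(s) = 0 gives s² + 10s + 20.13 = 0.
Matching s² + 2ζω_n s + ω_n²: ω_n = √20.13 = 4.487 rad/s and 2ζω_n = 10, so ζ = 10/(2·4.487) = 1.11.

ω_n = 4.49 rad/s, ζ = 1.11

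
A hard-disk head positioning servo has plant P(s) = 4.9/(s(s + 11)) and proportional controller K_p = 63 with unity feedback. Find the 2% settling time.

T_s ≈ 0.727 s

The closed-loop denominator s² + 11s + 308.7 gives ω_n = √308.7 = 17.57 and ζ = 11/(2ω_n) = 0.313.
2% settling time T_s ≈ 4/(ζω_n) = 4/5.5 = 0.727 s.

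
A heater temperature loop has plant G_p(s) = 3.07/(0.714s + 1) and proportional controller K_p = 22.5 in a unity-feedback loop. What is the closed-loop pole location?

s = -98.14

Closed loop: T(s) = K_p·G_p/(1+K_p·G_p) = 69.08/(0.714s + 1 + 69.08), with pole at s = −(1 + 69.08)/0.714 = −98.14.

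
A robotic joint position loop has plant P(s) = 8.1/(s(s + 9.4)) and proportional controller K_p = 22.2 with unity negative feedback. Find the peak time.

Closed-loop characteristic equation: s² + 9.4s + 179.8 = 0, so ω_n = 13.41 rad/s and ζ = 9.4/(2·13.41) = 0.3505.
Damped frequency ω_d = ω_n√(1−ζ²) = 12.56 rad/s, so peak time T_p = π/ω_d = 0.25 s.

T_p = 0.25 s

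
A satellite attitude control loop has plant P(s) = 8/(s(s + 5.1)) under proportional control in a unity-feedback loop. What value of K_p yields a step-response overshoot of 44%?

K_p = 12.7

From %OS = 100·exp(−πζ/√(1−ζ²)) = 44%, ζ = −ln(0.44)/√(π²+ln²(0.44)) = 0.2528.
Characteristic equation s² + 5.1s + 8K_p = 0 gives ζ = 5.1/(2√(8K_p)).
Setting ζ = 0.2528: √(8K_p) = 5.1/(2·0.2528) = 10.09, so K_p = 101.7/8 = 12.7.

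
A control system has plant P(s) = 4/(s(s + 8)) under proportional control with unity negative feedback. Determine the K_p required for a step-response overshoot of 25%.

K_p = 24.5

From %OS = 100·exp(−πζ/√(1−ζ²)) = 25%, ζ = −ln(0.25)/√(π²+ln²(0.25)) = 0.4037.
Characteristic equation s² + 8s + 4K_p = 0 gives ζ = 8/(2√(4K_p)).
Setting ζ = 0.4037: √(4K_p) = 8/(2·0.4037) = 9.908, so K_p = 98.17/4 = 24.5.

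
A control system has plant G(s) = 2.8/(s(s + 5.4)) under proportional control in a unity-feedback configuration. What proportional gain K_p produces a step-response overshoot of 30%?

K_p = 20.3

From %OS = 100·exp(−πζ/√(1−ζ²)) = 30%, ζ = −ln(0.3)/√(π²+ln²(0.3)) = 0.3579.
Characteristic equation s² + 5.4s + 2.8K_p = 0 gives ζ = 5.4/(2√(2.8K_p)).
Setting ζ = 0.3579: √(2.8K_p) = 5.4/(2·0.3579) = 7.545, so K_p = 56.93/2.8 = 20.3.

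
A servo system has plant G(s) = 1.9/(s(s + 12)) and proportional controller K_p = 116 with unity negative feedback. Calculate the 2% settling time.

T_s ≈ 0.667 s

From 1 + K_pG(s) = 0: s² + 12s + 220.4 = 0 ⇒ ω_n = 14.85, ζ = 0.4042.
2% settling time T_s ≈ 4/(ζω_n) = 4/6 = 0.667 s.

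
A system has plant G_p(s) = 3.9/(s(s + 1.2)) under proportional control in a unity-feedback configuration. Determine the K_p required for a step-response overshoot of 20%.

From %OS = 100·exp(−πζ/√(1−ζ²)) = 20%, ζ = −ln(0.2)/√(π²+ln²(0.2)) = 0.4559.
Characteristic equation s² + 1.2s + 3.9K_p = 0 gives ζ = 1.2/(2√(3.9K_p)).
Setting ζ = 0.4559: √(3.9K_p) = 1.2/(2·0.4559) = 1.316, so K_p = 1.732/3.9 = 0.444.

K_p = 0.444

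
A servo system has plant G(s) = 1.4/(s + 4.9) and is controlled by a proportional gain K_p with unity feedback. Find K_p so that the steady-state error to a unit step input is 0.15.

K_p = 19.8

Steady-state error for a unit step on this type-0 loop is 1/(1 + K_p·G(0)).
G(0) = 0.2857. Require 1/(1 + K_p·0.2857) = 0.15, so 1 + 0.2857·K_p = 6.667.
K_p = (6.667 − 1)/0.2857 = 19.8.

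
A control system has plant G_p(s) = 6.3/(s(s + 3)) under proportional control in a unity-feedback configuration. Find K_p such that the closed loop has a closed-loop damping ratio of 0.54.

K_p = 1.22

Closed-loop characteristic equation: s² + 3s + K_p·6.3 = 0.
So ω_n = √(6.3K_p) and 2ζω_n = 3, giving ζ = 3/(2√(6.3K_p)).
Setting ζ = 0.54: √(6.3K_p) = 3/(2·0.54) = 2.778, so K_p = 7.716/6.3 = 1.22.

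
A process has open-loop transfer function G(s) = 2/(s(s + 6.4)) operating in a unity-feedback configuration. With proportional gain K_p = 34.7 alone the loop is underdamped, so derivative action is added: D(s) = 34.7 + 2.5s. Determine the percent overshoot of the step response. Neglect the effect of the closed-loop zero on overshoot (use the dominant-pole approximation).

5.25%

Forward path: (34.7 + 2.5s)·2/(s(s+6.4)). The closed-loop characteristic equation is s² + (6.4 + 2·2.5)s + 2·34.7 = 0.
That is s² + 11.4s + 69.4 = 0, so ω_n = 8.331 rad/s and ζ = 11.4/(2·8.331) = 0.6842.
%OS = 100·exp(−πζ/√(1−ζ²)) = 5.25%.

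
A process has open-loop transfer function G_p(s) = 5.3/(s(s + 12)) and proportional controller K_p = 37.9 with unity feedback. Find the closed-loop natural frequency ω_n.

ω_n = 14.2 rad/s

1 + K_p·G_p(s) = 0 gives s² + 12s + 200.9 = 0.
So ω_n² = 200.9 ⇒ ω_n = 14.17 rad/s, and ζ = 12/(2ω_n) = 0.423.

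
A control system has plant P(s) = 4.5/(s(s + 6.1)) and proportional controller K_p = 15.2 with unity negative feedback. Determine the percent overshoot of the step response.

Closed-loop characteristic equation: s² + 6.1s + 68.4 = 0, so ω_n = 8.27 rad/s and ζ = 6.1/(2·8.27) = 0.3688.
%OS = 100·exp(−πζ/√(1−ζ²)) = 100·exp(−π·0.3688/√0.864) = 28.8%.

28.8%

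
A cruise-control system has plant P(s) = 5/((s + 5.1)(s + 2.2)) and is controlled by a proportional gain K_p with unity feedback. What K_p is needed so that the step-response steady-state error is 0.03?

K_p = 72.6

The loop is type 0, so e_ss(step) = 1/(1 + K_pos) with K_pos = K_p·P(0).
P(0) = 0.4456. Require 1/(1 + K_p·0.4456) = 0.03, so 1 + 0.4456·K_p = 33.33.
K_p = (33.33 − 1)/0.4456 = 72.6.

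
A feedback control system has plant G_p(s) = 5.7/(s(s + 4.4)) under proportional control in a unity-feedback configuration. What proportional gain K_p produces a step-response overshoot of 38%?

From %OS = 100·exp(−πζ/√(1−ζ²)) = 38%, ζ = −ln(0.38)/√(π²+ln²(0.38)) = 0.2943.
Characteristic equation s² + 4.4s + 5.7K_p = 0 gives ζ = 4.4/(2√(5.7K_p)).
Setting ζ = 0.2943: √(5.7K_p) = 4.4/(2·0.2943) = 7.474, so K_p = 55.86/5.7 = 9.8.

K_p = 9.8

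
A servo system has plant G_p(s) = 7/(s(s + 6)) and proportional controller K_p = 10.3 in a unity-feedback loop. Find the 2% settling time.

T_s ≈ 1.33 s

Closed-loop characteristic equation: s² + 6s + 72.1 = 0, so ω_n = 8.491 rad/s and ζ = 6/(2·8.491) = 0.3533.
2% settling time T_s ≈ 4/(ζω_n) = 4/3 = 1.33 s.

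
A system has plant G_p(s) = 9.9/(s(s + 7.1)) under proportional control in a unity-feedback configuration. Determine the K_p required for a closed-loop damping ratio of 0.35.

K_p = 10.4

Closed-loop characteristic equation: s² + 7.1s + K_p·9.9 = 0.
So ω_n = √(9.9K_p) and 2ζω_n = 7.1, giving ζ = 7.1/(2√(9.9K_p)).
Setting ζ = 0.35: √(9.9K_p) = 7.1/(2·0.35) = 10.14, so K_p = 102.9/9.9 = 10.4.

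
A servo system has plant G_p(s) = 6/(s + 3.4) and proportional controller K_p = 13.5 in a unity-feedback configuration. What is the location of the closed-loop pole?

Closed-loop transfer function: T(s) = K_p·G_p(s)/(1 + K_p·G_p(s)) = 81/(s + 3.4 + 81) = 81/(s + 84.4).
The closed-loop pole is at s = −84.4.

s = -84.4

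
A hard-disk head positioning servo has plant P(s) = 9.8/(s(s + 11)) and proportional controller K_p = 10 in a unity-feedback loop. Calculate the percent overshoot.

The closed-loop denominator s² + 11s + 98 gives ω_n = √98 = 9.899 and ζ = 11/(2ω_n) = 0.5556.
%OS = 100·exp(−πζ/√(1−ζ²)) = 100·exp(−π·0.5556/√0.6913) = 12.3%.

12.3%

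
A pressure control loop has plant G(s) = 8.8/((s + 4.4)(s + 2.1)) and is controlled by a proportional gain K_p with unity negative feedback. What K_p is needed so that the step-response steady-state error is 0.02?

K_p = 51.5

The loop is type 0, so e_ss(step) = 1/(1 + K_pos) with K_pos = K_p·G(0).
G(0) = 0.9524. Require 1/(1 + K_p·0.9524) = 0.02, so 1 + 0.9524·K_p = 50.
K_p = (50 − 1)/0.9524 = 51.5.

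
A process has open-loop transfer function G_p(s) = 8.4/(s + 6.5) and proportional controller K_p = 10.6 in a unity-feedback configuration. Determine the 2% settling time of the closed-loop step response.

T_s ≈ 0.0419 s

Closed-loop transfer function: T(s) = K_p·G_p(s)/(1 + K_p·G_p(s)) = 89.04/(s + 6.5 + 89.04) = 89.04/(s + 95.54).
Time constant τ = 1/95.54 = 0.01047 s, so the 2% settling time is about 4τ = 0.0419 s.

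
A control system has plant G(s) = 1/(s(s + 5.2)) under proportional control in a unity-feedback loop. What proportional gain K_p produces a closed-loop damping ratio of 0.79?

K_p = 10.8

Closed-loop characteristic equation: s² + 5.2s + K_p·1 = 0.
So ω_n = √(1K_p) and 2ζω_n = 5.2, giving ζ = 5.2/(2√(1K_p)).
Setting ζ = 0.79: √(1K_p) = 5.2/(2·0.79) = 3.291, so K_p = 10.83/1 = 10.8.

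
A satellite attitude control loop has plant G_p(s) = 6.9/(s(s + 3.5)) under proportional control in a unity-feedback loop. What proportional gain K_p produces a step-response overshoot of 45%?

K_p = 7.31

From %OS = 100·exp(−πζ/√(1−ζ²)) = 45%, ζ = −ln(0.45)/√(π²+ln²(0.45)) = 0.2463.
Characteristic equation s² + 3.5s + 6.9K_p = 0 gives ζ = 3.5/(2√(6.9K_p)).
Setting ζ = 0.2463: √(6.9K_p) = 3.5/(2·0.2463) = 7.104, so K_p = 50.47/6.9 = 7.31.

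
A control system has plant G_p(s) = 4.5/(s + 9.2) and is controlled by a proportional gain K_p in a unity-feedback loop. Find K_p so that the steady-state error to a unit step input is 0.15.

The loop is type 0, so e_ss(step) = 1/(1 + K_pos) with K_pos = K_p·G_p(0).
G_p(0) = 0.4891. Require 1/(1 + K_p·0.4891) = 0.15, so 1 + 0.4891·K_p = 6.667.
K_p = (6.667 − 1)/0.4891 = 11.6.

K_p = 11.6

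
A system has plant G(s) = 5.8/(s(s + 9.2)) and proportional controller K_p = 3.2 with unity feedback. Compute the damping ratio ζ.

ζ = 1.07

With unity feedback the closed-loop characteristic equation is s² + 9.2s + 3.2·5.8 = s² + 9.2s + 18.56 = 0.
Matching s² + 2ζω_n s + ω_n²: ω_n = √18.56 = 4.308 rad/s and 2ζω_n = 9.2, so ζ = 9.2/(2·4.308) = 1.07.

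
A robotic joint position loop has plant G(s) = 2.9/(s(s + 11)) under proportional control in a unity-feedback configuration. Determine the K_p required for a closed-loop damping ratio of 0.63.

K_p = 26.3

Closed-loop characteristic equation: s² + 11s + K_p·2.9 = 0.
So ω_n = √(2.9K_p) and 2ζω_n = 11, giving ζ = 11/(2√(2.9K_p)).
Setting ζ = 0.63: √(2.9K_p) = 11/(2·0.63) = 8.73, so K_p = 76.22/2.9 = 26.3.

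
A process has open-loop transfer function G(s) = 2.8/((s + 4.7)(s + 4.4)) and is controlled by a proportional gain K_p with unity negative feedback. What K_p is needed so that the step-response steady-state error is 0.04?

K_p = 177

The loop is type 0, so e_ss(step) = 1/(1 + K_pos) with K_pos = K_p·G(0).
G(0) = 0.1354. Require 1/(1 + K_p·0.1354) = 0.04, so 1 + 0.1354·K_p = 25.
K_p = (25 − 1)/0.1354 = 177.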